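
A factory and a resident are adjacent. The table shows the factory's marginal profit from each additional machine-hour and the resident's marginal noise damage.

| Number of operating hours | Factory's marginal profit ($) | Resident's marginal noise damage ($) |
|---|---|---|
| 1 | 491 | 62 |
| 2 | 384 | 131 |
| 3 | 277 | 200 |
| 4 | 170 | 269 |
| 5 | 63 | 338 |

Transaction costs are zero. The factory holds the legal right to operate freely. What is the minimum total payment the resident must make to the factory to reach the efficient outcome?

$233

Left alone the factory would choose level 5 (marginal profit stays positive).
Efficient level: k* = 3 (marginal profit ≥ marginal noise damage through 3).
The resident must at least cover the factory's forgone profit from cutting 5→3: 170 + 63 = 233.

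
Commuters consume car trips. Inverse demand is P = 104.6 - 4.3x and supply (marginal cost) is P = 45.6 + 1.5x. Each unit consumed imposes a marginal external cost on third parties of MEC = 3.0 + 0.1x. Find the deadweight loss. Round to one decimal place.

DWL = 1.4

Market equilibrium (private): 45.6 + 1.5x = 104.6 - 4.3x → x_m = 10.1724.
Social marginal benefit = demand − MEC = 101.6 - 4.4x.
Set SMB = MC: 101.6 - 4.4x = 45.6 + 1.5x → x* = 9.4915.
The loss is the area between SMB and MC from x* to x_m; with linear curves that's a triangle of height MEC(x_m).
DWL = ½ × 0.6809 × 4.0172 = 1.3677.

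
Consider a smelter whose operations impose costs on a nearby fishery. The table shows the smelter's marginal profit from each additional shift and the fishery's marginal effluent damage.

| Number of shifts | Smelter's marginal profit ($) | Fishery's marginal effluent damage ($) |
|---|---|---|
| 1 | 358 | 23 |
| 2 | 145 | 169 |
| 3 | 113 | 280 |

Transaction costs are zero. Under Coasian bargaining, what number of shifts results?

1

Bargaining reaches the level where marginal profit last exceeds marginal effluent damage.
That holds through level 1 (358 ≥ 23) but not at 2 (145 < 169).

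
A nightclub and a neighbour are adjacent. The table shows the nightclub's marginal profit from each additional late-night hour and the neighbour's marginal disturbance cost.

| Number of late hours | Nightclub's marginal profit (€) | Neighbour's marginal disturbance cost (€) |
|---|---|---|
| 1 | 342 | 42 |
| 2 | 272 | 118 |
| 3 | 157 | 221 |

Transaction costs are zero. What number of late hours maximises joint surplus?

2

Bargaining reaches the level where marginal profit last exceeds marginal disturbance cost.
That holds through level 2 (272 ≥ 118) but not at 3 (157 < 221).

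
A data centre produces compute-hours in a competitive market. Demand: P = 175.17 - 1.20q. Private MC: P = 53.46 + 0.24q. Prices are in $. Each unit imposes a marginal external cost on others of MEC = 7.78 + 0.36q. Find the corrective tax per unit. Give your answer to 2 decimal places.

Social marginal cost = private MC + MEC = 61.24 + 0.60q.
Set SMC = demand: 61.24 + 0.60q = 175.17 - 1.20q → q* = 63.2944.
The Pigouvian tax equals MEC at q*: 7.78 + 0.36×63.2944 = 30.5660.

tax = $30.57 per unit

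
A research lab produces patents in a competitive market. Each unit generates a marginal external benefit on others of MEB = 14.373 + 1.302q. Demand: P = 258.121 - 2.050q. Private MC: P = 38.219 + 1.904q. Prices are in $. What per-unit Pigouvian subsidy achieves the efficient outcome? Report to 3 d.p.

subsidy = $129.390 per unit

Social marginal cost = private MC − MEB = 23.846 + 0.602q.
Set SMC = demand: 23.846 + 0.602q = 258.121 - 2.050q → q* = 88.3390.
The Pigouvian subsidy equals MEB at q*: 14.373 + 1.302×88.3390 = 129.3904.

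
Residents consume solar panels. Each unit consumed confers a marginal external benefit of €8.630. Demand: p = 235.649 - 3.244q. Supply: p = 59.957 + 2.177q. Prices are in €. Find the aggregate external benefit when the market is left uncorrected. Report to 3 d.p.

Market equilibrium (private): 59.957 + 2.177q = 235.649 - 3.244q → q_m = 32.4095.
Total external benefit = MEB × q_m = 8.630 × 32.4095 = 279.6940.

€279.694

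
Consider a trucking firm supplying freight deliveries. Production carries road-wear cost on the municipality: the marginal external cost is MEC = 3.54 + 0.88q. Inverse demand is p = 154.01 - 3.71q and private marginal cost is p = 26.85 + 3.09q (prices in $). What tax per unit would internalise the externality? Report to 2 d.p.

Social marginal cost = private MC + MEC = 30.39 + 3.97q.
Set SMC = demand: 30.39 + 3.97q = 154.01 - 3.71q → q* = 16.0964.
The Pigouvian tax equals MEC at q*: 3.54 + 0.88×16.0964 = 17.7048.

tax = $17.70 per unit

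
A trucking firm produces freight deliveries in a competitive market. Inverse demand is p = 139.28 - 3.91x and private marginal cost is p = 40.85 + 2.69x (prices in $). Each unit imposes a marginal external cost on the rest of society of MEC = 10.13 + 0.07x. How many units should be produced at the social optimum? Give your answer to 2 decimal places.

x* = 13.24

Social marginal cost = private MC + MEC = 50.98 + 2.76x.
Set SMC = demand: 50.98 + 2.76x = 139.28 - 3.91x → x* = 13.2384.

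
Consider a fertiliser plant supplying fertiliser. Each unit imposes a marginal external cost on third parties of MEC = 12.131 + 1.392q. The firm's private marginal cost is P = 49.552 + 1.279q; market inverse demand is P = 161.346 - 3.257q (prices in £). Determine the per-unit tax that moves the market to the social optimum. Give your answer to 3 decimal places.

tax = £35.534 per unit

Social marginal cost = private MC + MEC = 61.683 + 2.671q.
Set SMC = demand: 61.683 + 2.671q = 161.346 - 3.257q → q* = 16.8122.
The Pigouvian tax equals MEC at q*: 12.131 + 1.392×16.8122 = 35.5336.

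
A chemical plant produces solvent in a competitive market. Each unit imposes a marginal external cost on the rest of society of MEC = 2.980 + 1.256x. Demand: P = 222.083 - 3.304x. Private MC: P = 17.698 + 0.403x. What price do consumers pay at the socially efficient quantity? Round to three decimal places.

P = 88.002

Social marginal cost = private MC + MEC = 20.678 + 1.659x.
Set SMC = demand: 20.678 + 1.659x = 222.083 - 3.304x → x* = 40.5813.
Consumer price on the demand curve at x*: 222.083 − 3.304×40.5813 = 88.0024.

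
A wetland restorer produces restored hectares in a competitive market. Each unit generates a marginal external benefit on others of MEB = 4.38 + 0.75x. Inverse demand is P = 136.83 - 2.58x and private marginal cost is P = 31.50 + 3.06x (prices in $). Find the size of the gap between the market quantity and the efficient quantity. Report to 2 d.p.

3.76 units

Market equilibrium (private): 31.50 + 3.06x = 136.83 - 2.58x → x_m = 18.6755.
Social marginal cost = private MC − MEB = 27.12 + 2.31x.
Set SMC = demand: 27.12 + 2.31x = 136.83 - 2.58x → x* = 22.4356.
Gap = |18.6755 − 22.4356| = 3.7601.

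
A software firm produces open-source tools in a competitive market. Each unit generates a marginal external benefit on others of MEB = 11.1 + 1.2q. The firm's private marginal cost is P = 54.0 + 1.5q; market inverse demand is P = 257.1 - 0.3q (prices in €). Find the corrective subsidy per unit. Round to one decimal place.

Social marginal cost = private MC − MEB = 42.9 + 0.3q.
Set SMC = demand: 42.9 + 0.3q = 257.1 - 0.3q → q* = 357.0000.
The Pigouvian subsidy equals MEB at q*: 11.1 + 1.2×357.0000 = 439.5000.

subsidy = €439.5 per unit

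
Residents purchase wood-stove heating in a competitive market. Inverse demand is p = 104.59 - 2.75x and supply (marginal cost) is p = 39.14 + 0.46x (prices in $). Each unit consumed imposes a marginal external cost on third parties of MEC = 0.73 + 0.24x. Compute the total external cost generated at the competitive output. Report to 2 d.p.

$64.77

Market equilibrium (private): 39.14 + 0.46x = 104.59 - 2.75x → x_m = 20.3894.
Total external cost = ∫₀^{x_m} (0.73 + 0.24x) dx = 0.73×20.3894 + ½×0.24×20.3894² = 64.7716.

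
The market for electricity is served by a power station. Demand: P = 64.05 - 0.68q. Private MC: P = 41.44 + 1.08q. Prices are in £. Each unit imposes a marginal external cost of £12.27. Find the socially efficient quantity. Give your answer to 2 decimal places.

q* = 5.88

Social marginal cost = private MC + MEC = 53.71 + 1.08q.
Set SMC = demand: 53.71 + 1.08q = 64.05 - 0.68q → q* = 5.8750.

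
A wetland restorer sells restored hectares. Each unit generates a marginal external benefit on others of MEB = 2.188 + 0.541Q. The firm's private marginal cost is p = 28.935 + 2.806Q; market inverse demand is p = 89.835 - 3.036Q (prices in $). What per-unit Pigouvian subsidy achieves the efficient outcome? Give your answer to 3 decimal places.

subsidy = $8.627 per unit

Social marginal cost = private MC − MEB = 26.747 + 2.265Q.
Set SMC = demand: 26.747 + 2.265Q = 89.835 - 3.036Q → Q* = 11.9012.
The Pigouvian subsidy equals MEB at Q*: 2.188 + 0.541×11.9012 = 8.6265.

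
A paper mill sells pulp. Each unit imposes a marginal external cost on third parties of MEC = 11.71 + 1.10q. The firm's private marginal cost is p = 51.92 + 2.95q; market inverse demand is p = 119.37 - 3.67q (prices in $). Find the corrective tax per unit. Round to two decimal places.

tax = $19.65 per unit

Social marginal cost = private MC + MEC = 63.63 + 4.05q.
Set SMC = demand: 63.63 + 4.05q = 119.37 - 3.67q → q* = 7.2202.
The Pigouvian tax equals MEC at q*: 11.71 + 1.10×7.2202 = 19.6522.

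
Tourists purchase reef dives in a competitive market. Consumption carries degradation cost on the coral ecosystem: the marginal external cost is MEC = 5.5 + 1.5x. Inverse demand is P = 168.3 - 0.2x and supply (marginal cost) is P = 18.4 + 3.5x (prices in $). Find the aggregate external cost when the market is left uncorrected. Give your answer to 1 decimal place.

Market equilibrium (private): 18.4 + 3.5x = 168.3 - 0.2x → x_m = 40.5135.
Total external cost = ∫₀^{x_m} (5.5 + 1.5x) dx = 5.5×40.5135 + ½×1.5×40.5135² = 1453.8320.

$1453.8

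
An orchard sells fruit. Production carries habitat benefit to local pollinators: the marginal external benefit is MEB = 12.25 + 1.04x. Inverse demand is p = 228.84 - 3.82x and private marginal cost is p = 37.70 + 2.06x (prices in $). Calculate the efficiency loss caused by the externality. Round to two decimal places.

DWL = $219.14

Market equilibrium (private): 37.70 + 2.06x = 228.84 - 3.82x → x_m = 32.5068.
Social marginal cost = private MC − MEB = 25.45 + 1.02x.
Set SMC = demand: 25.45 + 1.02x = 228.84 - 3.82x → x* = 42.0227.
Between x* and x_m the wedge demand − SMC runs linearly from 0 to MEB(x_m), so the loss is a triangle.
DWL = ½ × 9.5159 × 46.0571 = 219.1374.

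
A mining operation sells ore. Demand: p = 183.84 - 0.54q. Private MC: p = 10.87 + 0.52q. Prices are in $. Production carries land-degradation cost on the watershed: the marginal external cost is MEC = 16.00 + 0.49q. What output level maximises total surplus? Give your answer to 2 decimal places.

Social marginal cost = private MC + MEC = 26.87 + 1.01q.
Set SMC = demand: 26.87 + 1.01q = 183.84 - 0.54q → q* = 101.2710.

q* = 101.27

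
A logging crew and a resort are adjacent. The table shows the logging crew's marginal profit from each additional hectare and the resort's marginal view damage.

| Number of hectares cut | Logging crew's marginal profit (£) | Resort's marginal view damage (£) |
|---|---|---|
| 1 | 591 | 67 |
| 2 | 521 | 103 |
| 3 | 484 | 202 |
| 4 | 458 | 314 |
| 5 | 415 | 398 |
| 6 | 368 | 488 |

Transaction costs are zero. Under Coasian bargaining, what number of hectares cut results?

Bargaining reaches the level where marginal profit last exceeds marginal view damage.
That holds through level 5 (415 ≥ 398) but not at 6 (368 < 488).

5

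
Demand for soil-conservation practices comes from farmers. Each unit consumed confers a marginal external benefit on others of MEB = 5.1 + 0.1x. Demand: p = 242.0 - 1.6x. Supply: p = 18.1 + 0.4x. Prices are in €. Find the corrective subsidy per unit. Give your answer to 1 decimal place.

Social marginal benefit = demand + MEB = 247.1 - 1.5x.
Set SMB = MC: 247.1 - 1.5x = 18.1 + 0.4x → x* = 120.5263.
The Pigouvian subsidy equals MEB at x*: 5.1 + 0.1×120.5263 = 17.1526.

subsidy = €17.2 per unit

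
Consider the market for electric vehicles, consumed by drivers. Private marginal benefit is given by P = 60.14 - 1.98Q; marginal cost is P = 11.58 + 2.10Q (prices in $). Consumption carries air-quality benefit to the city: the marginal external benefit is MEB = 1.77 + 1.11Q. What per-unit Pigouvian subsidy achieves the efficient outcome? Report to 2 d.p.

Social marginal benefit = demand + MEB = 61.91 - 0.87Q.
Set SMB = MC: 61.91 - 0.87Q = 11.58 + 2.10Q → Q* = 16.9461.
The Pigouvian subsidy equals MEB at Q*: 1.77 + 1.11×16.9461 = 20.5802.

subsidy = $20.58 per unit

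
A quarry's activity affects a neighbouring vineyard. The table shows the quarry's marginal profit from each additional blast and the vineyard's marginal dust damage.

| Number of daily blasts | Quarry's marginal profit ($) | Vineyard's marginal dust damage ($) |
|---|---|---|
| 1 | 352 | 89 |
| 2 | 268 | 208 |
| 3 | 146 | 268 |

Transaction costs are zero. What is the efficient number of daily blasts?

2

Bargaining reaches the level where marginal profit last exceeds marginal dust damage.
That holds through level 2 (268 ≥ 208) but not at 3 (146 < 268).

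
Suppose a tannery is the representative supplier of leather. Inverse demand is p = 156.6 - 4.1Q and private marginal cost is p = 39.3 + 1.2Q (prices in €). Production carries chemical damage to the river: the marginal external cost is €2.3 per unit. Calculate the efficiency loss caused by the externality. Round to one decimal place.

Market equilibrium (private): 39.3 + 1.2Q = 156.6 - 4.1Q → Q_m = 22.1321.
Social marginal cost = private MC + MEC = 41.6 + 1.2Q.
Set SMC = demand: 41.6 + 1.2Q = 156.6 - 4.1Q → Q* = 21.6981.
The loss is the area between SMC and demand from Q* to Q_m; with linear curves that's a triangle of height MEC(Q_m).
DWL = ½ × 0.4340 × 2.3000 = 0.4991.

DWL = €0.5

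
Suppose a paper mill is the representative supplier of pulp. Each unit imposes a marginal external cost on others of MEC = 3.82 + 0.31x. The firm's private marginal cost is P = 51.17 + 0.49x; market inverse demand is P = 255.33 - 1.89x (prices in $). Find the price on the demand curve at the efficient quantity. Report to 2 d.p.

P = $114.57

Social marginal cost = private MC + MEC = 54.99 + 0.80x.
Set SMC = demand: 54.99 + 0.80x = 255.33 - 1.89x → x* = 74.4758.
Consumer price on the demand curve at x*: 255.33 − 1.89×74.4758 = 114.5707.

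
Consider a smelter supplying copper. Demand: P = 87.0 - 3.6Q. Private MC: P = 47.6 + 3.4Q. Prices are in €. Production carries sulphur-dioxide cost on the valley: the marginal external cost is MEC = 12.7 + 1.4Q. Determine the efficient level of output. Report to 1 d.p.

Social marginal cost = private MC + MEC = 60.3 + 4.8Q.
Set SMC = demand: 60.3 + 4.8Q = 87.0 - 3.6Q → Q* = 3.1786.

Q* = 3.2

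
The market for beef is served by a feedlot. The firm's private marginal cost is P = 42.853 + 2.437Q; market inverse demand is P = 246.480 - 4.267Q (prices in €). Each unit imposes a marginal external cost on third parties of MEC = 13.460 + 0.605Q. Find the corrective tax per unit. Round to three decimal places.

Social marginal cost = private MC + MEC = 56.313 + 3.042Q.
Set SMC = demand: 56.313 + 3.042Q = 246.480 - 4.267Q → Q* = 26.0182.
The Pigouvian tax equals MEC at Q*: 13.460 + 0.605×26.0182 = 29.2010.

tax = €29.201 per unit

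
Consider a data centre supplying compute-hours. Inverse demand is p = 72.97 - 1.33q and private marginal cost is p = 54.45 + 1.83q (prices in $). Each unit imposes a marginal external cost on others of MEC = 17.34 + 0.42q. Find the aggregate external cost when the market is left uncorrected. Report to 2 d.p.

$108.84

Market equilibrium (private): 54.45 + 1.83q = 72.97 - 1.33q → q_m = 5.8608.
Total external cost = ∫₀^{q_m} (17.34 + 0.42q) dq = 17.34×5.8608 + ½×0.42×5.8608² = 108.8396.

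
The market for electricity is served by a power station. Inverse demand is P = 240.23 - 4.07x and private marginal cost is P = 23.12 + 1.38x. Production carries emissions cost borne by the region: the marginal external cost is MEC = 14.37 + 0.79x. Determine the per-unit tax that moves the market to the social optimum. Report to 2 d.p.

tax = 40.04 per unit

Social marginal cost = private MC + MEC = 37.49 + 2.17x.
Set SMC = demand: 37.49 + 2.17x = 240.23 - 4.07x → x* = 32.4904.
The Pigouvian tax equals MEC at x*: 14.37 + 0.79×32.4904 = 40.0374.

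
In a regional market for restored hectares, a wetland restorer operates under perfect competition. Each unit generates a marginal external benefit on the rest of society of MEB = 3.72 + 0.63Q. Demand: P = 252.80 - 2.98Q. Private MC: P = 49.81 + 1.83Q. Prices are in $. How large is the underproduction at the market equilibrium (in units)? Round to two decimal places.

7.25 units

Market equilibrium (private): 49.81 + 1.83Q = 252.80 - 2.98Q → Q_m = 42.2017.
Social marginal cost = private MC − MEB = 46.09 + 1.20Q.
Set SMC = demand: 46.09 + 1.20Q = 252.80 - 2.98Q → Q* = 49.4522.
Gap = |42.2017 − 49.4522| = 7.2505.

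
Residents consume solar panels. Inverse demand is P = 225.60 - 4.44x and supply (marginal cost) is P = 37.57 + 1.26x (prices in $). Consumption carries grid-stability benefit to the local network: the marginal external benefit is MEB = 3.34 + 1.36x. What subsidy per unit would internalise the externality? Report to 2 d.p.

subsidy = $63.31 per unit

Social marginal benefit = demand + MEB = 228.94 - 3.08x.
Set SMB = MC: 228.94 - 3.08x = 37.57 + 1.26x → x* = 44.0945.
The Pigouvian subsidy equals MEB at x*: 3.34 + 1.36×44.0945 = 63.3085.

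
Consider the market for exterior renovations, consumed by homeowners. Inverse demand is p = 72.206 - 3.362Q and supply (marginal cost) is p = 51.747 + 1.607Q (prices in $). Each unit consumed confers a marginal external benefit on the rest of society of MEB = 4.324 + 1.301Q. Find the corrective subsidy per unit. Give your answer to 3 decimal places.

Social marginal benefit = demand + MEB = 76.530 - 2.061Q.
Set SMB = MC: 76.530 - 2.061Q = 51.747 + 1.607Q → Q* = 6.7565.
The Pigouvian subsidy equals MEB at Q*: 4.324 + 1.301×6.7565 = 13.1142.

subsidy = $13.114 per unit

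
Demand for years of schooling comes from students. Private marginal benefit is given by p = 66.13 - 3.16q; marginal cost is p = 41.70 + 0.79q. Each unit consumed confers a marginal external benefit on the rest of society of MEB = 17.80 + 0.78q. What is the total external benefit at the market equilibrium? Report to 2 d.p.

Market equilibrium (private): 41.70 + 0.79q = 66.13 - 3.16q → q_m = 6.1848.
Total external benefit = ∫₀^{q_m} (17.80 + 0.78q) dq = 17.80×6.1848 + ½×0.78×6.1848² = 125.0076.

125.01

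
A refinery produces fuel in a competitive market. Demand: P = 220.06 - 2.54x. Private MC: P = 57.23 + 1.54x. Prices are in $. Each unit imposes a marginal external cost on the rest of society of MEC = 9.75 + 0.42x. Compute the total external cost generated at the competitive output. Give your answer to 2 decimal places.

$723.59

Market equilibrium (private): 57.23 + 1.54x = 220.06 - 2.54x → x_m = 39.9093.
Total external cost = ∫₀^{x_m} (9.75 + 0.42x) dx = 9.75×39.9093 + ½×0.42×39.9093² = 723.5936.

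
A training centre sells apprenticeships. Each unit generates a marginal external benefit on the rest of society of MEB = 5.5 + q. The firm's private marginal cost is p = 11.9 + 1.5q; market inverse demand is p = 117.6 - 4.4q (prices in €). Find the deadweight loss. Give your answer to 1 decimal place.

Market equilibrium (private): 11.9 + 1.5q = 117.6 - 4.4q → q_m = 17.9153.
Social marginal cost = private MC − MEB = 6.4 + 0.5q.
Set SMC = demand: 6.4 + 0.5q = 117.6 - 4.4q → q* = 22.6939.
The loss is the area between SMC and demand from q* to q_m; with linear curves that's a triangle of height MEB(q_m).
DWL = ½ × 4.7786 × 23.4153 = 55.9462.

DWL = €55.9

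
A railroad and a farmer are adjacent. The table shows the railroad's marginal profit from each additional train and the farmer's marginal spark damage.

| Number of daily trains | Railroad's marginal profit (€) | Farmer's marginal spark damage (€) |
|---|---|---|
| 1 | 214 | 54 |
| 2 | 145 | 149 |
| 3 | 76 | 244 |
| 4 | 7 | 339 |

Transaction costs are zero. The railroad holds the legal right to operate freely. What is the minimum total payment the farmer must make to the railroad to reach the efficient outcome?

€228

Left alone the railroad would choose level 4 (marginal profit stays positive).
Efficient level: k* = 1 (marginal profit ≥ marginal spark damage through 1).
The farmer must at least cover the railroad's forgone profit from cutting 4→1: 145 + 76 + 7 = 228.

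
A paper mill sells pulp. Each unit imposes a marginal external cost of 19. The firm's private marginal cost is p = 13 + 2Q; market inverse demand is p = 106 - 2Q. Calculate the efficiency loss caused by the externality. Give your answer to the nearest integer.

DWL = 45

Market equilibrium (private): 13 + 2Q = 106 - 2Q → Q_m = 23.2500.
Social marginal cost = private MC + MEC = 32 + 2Q.
Set SMC = demand: 32 + 2Q = 106 - 2Q → Q* = 18.5000.
Between Q* and Q_m the wedge SMC − demand runs linearly from 0 to MEC(Q_m), so the loss is a triangle.
DWL = ½ × 4.7500 × 19.0000 = 45.1250.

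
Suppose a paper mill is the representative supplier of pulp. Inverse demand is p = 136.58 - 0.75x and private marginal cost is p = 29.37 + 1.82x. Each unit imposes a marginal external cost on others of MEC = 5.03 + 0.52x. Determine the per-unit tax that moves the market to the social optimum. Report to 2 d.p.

Social marginal cost = private MC + MEC = 34.40 + 2.34x.
Set SMC = demand: 34.40 + 2.34x = 136.58 - 0.75x → x* = 33.0680.
The Pigouvian tax equals MEC at x*: 5.03 + 0.52×33.0680 = 22.2254.

tax = 22.23 per unit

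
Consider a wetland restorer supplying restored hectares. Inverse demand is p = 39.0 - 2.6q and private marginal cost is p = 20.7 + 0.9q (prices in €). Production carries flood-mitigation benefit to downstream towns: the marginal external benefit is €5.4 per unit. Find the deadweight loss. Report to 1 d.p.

DWL = €4.2

Market equilibrium (private): 20.7 + 0.9q = 39.0 - 2.6q → q_m = 5.2286.
Social marginal cost = private MC − MEB = 15.3 + 0.9q.
Set SMC = demand: 15.3 + 0.9q = 39.0 - 2.6q → q* = 6.7714.
The welfare-loss triangle has base |q_m − q*| and height MEB(q_m) (the vertical gap between SMC and demand is zero at q* and MEB at q_m).
DWL = ½ × 1.5428 × 5.4000 = 4.1656.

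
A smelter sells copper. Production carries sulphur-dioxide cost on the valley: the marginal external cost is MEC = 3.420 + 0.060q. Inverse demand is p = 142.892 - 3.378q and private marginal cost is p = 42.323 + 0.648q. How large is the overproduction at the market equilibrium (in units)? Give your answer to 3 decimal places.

Market equilibrium (private): 42.323 + 0.648q = 142.892 - 3.378q → q_m = 24.9799.
Social marginal cost = private MC + MEC = 45.743 + 0.708q.
Set SMC = demand: 45.743 + 0.708q = 142.892 - 3.378q → q* = 23.7761.
Gap = |24.9799 − 23.7761| = 1.2038.

1.204 units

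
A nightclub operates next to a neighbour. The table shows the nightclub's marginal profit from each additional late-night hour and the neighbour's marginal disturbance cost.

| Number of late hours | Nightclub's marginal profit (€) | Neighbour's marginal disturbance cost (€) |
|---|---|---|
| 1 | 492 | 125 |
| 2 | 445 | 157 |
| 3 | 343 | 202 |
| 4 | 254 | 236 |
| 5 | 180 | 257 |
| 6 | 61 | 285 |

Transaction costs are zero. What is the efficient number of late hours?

4

Bargaining reaches the level where marginal profit last exceeds marginal disturbance cost.
That holds through level 4 (254 ≥ 236) but not at 5 (180 < 257).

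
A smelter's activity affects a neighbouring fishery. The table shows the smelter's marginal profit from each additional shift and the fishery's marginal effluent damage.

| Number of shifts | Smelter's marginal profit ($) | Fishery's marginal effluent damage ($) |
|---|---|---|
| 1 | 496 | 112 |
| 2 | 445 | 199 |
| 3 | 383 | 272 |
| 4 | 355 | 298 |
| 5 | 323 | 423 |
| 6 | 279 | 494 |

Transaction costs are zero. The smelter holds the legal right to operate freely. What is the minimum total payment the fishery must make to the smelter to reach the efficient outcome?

$602

Left alone the smelter would choose level 6 (marginal profit stays positive).
Efficient level: k* = 4 (marginal profit ≥ marginal effluent damage through 4).
The fishery must at least cover the smelter's forgone profit from cutting 6→4: 323 + 279 = 602.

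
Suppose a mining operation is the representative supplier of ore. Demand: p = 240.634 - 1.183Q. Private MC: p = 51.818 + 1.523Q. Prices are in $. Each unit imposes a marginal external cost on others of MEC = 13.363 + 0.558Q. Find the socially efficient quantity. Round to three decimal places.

Social marginal cost = private MC + MEC = 65.181 + 2.081Q.
Set SMC = demand: 65.181 + 2.081Q = 240.634 - 1.183Q → Q* = 53.7540.

Q* = 53.754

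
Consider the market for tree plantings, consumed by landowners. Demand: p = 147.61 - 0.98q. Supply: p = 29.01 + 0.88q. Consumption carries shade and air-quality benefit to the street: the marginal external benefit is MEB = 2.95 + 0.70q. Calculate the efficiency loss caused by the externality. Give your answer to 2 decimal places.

DWL = 975.98

Market equilibrium (private): 29.01 + 0.88q = 147.61 - 0.98q → q_m = 63.7634.
Social marginal benefit = demand + MEB = 150.56 - 0.28q.
Set SMB = MC: 150.56 - 0.28q = 29.01 + 0.88q → q* = 104.7845.
The loss is the area between SMB and MC from q* to q_m; with linear curves that's a triangle of height MEB(q_m).
DWL = ½ × 41.0211 × 47.5844 = 975.9822.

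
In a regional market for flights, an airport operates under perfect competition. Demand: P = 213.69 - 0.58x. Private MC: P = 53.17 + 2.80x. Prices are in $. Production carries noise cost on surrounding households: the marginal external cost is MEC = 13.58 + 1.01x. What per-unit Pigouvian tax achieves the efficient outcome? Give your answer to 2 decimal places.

Social marginal cost = private MC + MEC = 66.75 + 3.81x.
Set SMC = demand: 66.75 + 3.81x = 213.69 - 0.58x → x* = 33.4715.
The Pigouvian tax equals MEC at x*: 13.58 + 1.01×33.4715 = 47.3862.

tax = $47.39 per unit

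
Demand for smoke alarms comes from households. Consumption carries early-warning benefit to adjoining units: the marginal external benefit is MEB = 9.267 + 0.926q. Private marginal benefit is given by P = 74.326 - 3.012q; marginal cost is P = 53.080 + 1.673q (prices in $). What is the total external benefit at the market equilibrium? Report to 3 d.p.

Market equilibrium (private): 53.080 + 1.673q = 74.326 - 3.012q → q_m = 4.5349.
Total external benefit = ∫₀^{q_m} (9.267 + 0.926q) dq = 9.267×4.5349 + ½×0.926×4.5349² = 51.5467.

$51.547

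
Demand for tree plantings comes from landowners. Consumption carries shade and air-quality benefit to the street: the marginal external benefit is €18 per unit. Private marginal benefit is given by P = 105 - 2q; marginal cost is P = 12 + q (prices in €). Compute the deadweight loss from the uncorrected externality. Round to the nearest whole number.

DWL = €54

Market equilibrium (private): 12 + q = 105 - 2q → q_m = 31.0000.
Social marginal benefit = demand + MEB = 123 - 2q.
Set SMB = MC: 123 - 2q = 12 + q → q* = 37.0000.
The welfare-loss triangle has base |q_m − q*| and height MEB(q_m) (the vertical gap between SMB and MC is zero at q* and MEB at q_m).
DWL = ½ × 6.0000 × 18.0000 = 54.0000.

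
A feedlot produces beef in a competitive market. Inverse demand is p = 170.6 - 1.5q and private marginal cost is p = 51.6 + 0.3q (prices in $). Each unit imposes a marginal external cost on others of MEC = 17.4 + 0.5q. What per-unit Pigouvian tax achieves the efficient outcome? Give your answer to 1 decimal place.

tax = $39.5 per unit

Social marginal cost = private MC + MEC = 69.0 + 0.8q.
Set SMC = demand: 69.0 + 0.8q = 170.6 - 1.5q → q* = 44.1739.
The Pigouvian tax equals MEC at q*: 17.4 + 0.5×44.1739 = 39.4870.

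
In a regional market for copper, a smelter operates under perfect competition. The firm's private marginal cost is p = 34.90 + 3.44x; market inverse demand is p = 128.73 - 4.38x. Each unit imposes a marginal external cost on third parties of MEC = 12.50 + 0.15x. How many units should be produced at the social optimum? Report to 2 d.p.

Social marginal cost = private MC + MEC = 47.40 + 3.59x.
Set SMC = demand: 47.40 + 3.59x = 128.73 - 4.38x → x* = 10.2045.

x* = 10.20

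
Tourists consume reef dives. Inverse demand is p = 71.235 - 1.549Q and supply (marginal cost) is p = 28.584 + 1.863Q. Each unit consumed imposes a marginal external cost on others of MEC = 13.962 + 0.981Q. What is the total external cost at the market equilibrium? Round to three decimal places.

Market equilibrium (private): 28.584 + 1.863Q = 71.235 - 1.549Q → Q_m = 12.5003.
Total external cost = ∫₀^{Q_m} (13.962 + 0.981Q) dQ = 13.962×12.5003 + ½×0.981×12.5003² = 251.1735.

251.173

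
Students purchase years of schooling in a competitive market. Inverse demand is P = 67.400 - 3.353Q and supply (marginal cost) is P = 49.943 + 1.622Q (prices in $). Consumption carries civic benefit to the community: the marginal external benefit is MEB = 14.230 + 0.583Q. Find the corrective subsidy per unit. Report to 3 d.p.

subsidy = $18.436 per unit

Social marginal benefit = demand + MEB = 81.630 - 2.770Q.
Set SMB = MC: 81.630 - 2.770Q = 49.943 + 1.622Q → Q* = 7.2147.
The Pigouvian subsidy equals MEB at Q*: 14.230 + 0.583×7.2147 = 18.4362.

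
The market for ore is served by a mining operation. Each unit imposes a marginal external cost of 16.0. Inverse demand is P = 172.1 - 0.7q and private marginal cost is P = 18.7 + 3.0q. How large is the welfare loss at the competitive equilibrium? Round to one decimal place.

DWL = 34.6

Market equilibrium (private): 18.7 + 3.0q = 172.1 - 0.7q → q_m = 41.4595.
Social marginal cost = private MC + MEC = 34.7 + 3.0q.
Set SMC = demand: 34.7 + 3.0q = 172.1 - 0.7q → q* = 37.1351.
The welfare-loss triangle has base |q_m − q*| and height MEC(q_m) (the vertical gap between SMC and demand is zero at q* and MEC at q_m).
DWL = ½ × 4.3244 × 16.0000 = 34.5952.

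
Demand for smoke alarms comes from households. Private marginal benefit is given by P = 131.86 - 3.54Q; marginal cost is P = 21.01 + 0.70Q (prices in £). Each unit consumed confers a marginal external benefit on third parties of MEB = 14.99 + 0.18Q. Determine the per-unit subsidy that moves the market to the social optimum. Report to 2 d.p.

subsidy = £20.57 per unit

Social marginal benefit = demand + MEB = 146.85 - 3.36Q.
Set SMB = MC: 146.85 - 3.36Q = 21.01 + 0.70Q → Q* = 30.9951.
The Pigouvian subsidy equals MEB at Q*: 14.99 + 0.18×30.9951 = 20.5691.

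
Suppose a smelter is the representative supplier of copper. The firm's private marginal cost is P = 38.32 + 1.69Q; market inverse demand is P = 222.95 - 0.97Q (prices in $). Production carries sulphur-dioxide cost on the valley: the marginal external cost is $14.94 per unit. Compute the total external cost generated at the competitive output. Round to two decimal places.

$1036.98

Market equilibrium (private): 38.32 + 1.69Q = 222.95 - 0.97Q → Q_m = 69.4098.
Total external cost = MEC × Q_m = 14.94 × 69.4098 = 1036.9824.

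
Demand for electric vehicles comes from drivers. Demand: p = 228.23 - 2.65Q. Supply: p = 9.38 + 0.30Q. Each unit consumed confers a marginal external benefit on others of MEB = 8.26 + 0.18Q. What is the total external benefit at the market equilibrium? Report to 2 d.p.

1108.11

Market equilibrium (private): 9.38 + 0.30Q = 228.23 - 2.65Q → Q_m = 74.1864.
Total external benefit = ∫₀^{Q_m} (8.26 + 0.18Q) dQ = 8.26×74.1864 + ½×0.18×74.1864² = 1108.1056.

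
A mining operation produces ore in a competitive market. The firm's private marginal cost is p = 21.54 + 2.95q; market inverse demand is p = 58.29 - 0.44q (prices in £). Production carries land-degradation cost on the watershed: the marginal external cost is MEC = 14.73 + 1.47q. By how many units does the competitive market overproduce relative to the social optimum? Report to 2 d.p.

Market equilibrium (private): 21.54 + 2.95q = 58.29 - 0.44q → q_m = 10.8407.
Social marginal cost = private MC + MEC = 36.27 + 4.42q.
Set SMC = demand: 36.27 + 4.42q = 58.29 - 0.44q → q* = 4.5309.
Gap = |10.8407 − 4.5309| = 6.3098.

6.31 units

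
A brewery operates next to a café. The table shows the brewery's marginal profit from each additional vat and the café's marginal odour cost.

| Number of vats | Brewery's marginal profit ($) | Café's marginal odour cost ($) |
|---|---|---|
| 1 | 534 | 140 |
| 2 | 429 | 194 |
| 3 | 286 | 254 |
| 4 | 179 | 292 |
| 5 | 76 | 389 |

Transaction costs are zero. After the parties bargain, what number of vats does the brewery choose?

Bargaining reaches the level where marginal profit last exceeds marginal odour cost.
That holds through level 3 (286 ≥ 254) but not at 4 (179 < 292).

3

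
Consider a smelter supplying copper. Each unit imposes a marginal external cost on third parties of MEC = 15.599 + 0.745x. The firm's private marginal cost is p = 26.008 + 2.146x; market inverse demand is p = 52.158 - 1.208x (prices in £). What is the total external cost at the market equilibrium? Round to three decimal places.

Market equilibrium (private): 26.008 + 2.146x = 52.158 - 1.208x → x_m = 7.7967.
Total external cost = ∫₀^{x_m} (15.599 + 0.745x) dx = 15.599×7.7967 + ½×0.745×7.7967² = 144.2645.

£144.264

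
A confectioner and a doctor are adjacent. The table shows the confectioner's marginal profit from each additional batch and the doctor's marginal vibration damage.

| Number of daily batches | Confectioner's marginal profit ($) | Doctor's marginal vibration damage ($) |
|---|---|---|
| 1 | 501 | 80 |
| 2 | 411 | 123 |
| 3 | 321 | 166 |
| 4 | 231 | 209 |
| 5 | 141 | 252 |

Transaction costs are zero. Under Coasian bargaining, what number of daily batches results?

Bargaining reaches the level where marginal profit last exceeds marginal vibration damage.
That holds through level 4 (231 ≥ 209) but not at 5 (141 < 252).

4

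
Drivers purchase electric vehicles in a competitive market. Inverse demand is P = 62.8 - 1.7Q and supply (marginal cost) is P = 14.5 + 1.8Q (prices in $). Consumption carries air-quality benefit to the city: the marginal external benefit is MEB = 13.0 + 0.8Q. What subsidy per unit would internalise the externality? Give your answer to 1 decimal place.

Social marginal benefit = demand + MEB = 75.8 - 0.9Q.
Set SMB = MC: 75.8 - 0.9Q = 14.5 + 1.8Q → Q* = 22.7037.
The Pigouvian subsidy equals MEB at Q*: 13.0 + 0.8×22.7037 = 31.1630.

subsidy = $31.2 per unit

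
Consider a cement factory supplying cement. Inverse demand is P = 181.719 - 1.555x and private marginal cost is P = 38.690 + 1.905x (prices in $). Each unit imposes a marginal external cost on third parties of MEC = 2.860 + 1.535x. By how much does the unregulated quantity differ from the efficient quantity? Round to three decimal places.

13.276 units

Market equilibrium (private): 38.690 + 1.905x = 181.719 - 1.555x → x_m = 41.3379.
Social marginal cost = private MC + MEC = 41.550 + 3.440x.
Set SMC = demand: 41.550 + 3.440x = 181.719 - 1.555x → x* = 28.0619.
Gap = |41.3379 − 28.0619| = 13.2760.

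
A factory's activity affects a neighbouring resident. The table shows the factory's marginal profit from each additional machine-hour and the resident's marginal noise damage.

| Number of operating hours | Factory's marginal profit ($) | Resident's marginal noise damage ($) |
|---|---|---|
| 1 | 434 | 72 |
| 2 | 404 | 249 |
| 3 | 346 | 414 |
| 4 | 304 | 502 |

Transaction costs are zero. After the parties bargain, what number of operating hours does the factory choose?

2

Bargaining reaches the level where marginal profit last exceeds marginal noise damage.
That holds through level 2 (404 ≥ 249) but not at 3 (346 < 414).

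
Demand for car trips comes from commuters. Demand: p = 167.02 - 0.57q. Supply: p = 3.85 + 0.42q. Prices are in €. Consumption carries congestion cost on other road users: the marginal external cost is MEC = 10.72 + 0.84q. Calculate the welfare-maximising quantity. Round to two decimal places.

Social marginal benefit = demand − MEC = 156.30 - 1.41q.
Set SMB = MC: 156.30 - 1.41q = 3.85 + 0.42q → q* = 83.3060.

q* = 83.31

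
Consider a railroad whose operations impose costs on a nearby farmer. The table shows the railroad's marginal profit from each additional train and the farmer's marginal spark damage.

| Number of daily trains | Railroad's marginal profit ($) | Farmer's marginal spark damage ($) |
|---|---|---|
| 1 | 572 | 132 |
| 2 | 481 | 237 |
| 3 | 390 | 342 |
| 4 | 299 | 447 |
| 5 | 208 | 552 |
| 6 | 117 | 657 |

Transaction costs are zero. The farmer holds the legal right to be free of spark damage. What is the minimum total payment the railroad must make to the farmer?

Efficient level: marginal profit ≥ marginal spark damage through level 3, so k* = 3.
With the farmer holding the right, the railroad must at least compensate total damage at k*: 132 + 237 + 342 = 711.

$711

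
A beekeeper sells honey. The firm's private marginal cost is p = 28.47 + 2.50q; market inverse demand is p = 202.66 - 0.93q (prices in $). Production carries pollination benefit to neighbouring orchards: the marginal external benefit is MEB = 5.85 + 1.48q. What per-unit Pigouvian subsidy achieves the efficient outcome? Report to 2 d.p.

subsidy = $142.50 per unit

Social marginal cost = private MC − MEB = 22.62 + 1.02q.
Set SMC = demand: 22.62 + 1.02q = 202.66 - 0.93q → q* = 92.3282.
The Pigouvian subsidy equals MEB at q*: 5.85 + 1.48×92.3282 = 142.4957.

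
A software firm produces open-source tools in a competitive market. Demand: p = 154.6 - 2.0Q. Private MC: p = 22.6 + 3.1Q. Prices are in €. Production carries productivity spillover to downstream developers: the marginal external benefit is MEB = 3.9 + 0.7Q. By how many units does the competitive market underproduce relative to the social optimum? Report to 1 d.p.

5.0 units

Market equilibrium (private): 22.6 + 3.1Q = 154.6 - 2.0Q → Q_m = 25.8824.
Social marginal cost = private MC − MEB = 18.7 + 2.4Q.
Set SMC = demand: 18.7 + 2.4Q = 154.6 - 2.0Q → Q* = 30.8864.
Gap = |25.8824 − 30.8864| = 5.0040.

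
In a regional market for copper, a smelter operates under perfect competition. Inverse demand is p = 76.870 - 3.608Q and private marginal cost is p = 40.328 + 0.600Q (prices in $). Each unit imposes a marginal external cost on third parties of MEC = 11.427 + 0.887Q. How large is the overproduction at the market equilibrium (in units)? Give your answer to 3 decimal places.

3.755 units

Market equilibrium (private): 40.328 + 0.600Q = 76.870 - 3.608Q → Q_m = 8.6839.
Social marginal cost = private MC + MEC = 51.755 + 1.487Q.
Set SMC = demand: 51.755 + 1.487Q = 76.870 - 3.608Q → Q* = 4.9293.
Gap = |8.6839 − 4.9293| = 3.7546.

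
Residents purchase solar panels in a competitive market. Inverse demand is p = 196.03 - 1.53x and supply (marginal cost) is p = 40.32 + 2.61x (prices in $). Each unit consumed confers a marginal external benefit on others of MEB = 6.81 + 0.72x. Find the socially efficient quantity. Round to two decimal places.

x* = 47.52

Social marginal benefit = demand + MEB = 202.84 - 0.81x.
Set SMB = MC: 202.84 - 0.81x = 40.32 + 2.61x → x* = 47.5205.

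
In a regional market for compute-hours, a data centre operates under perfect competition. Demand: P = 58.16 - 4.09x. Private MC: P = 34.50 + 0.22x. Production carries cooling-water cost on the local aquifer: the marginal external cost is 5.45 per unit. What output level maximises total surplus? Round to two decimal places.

x* = 4.23

Social marginal cost = private MC + MEC = 39.95 + 0.22x.
Set SMC = demand: 39.95 + 0.22x = 58.16 - 4.09x → x* = 4.2251.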